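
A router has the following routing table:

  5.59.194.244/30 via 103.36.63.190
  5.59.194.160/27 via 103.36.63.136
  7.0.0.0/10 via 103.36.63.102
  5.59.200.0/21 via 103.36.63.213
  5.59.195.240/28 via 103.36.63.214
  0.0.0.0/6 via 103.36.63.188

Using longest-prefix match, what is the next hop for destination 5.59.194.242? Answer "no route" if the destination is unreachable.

no route

No entry's prefix contains 5.59.194.242; there is no default route.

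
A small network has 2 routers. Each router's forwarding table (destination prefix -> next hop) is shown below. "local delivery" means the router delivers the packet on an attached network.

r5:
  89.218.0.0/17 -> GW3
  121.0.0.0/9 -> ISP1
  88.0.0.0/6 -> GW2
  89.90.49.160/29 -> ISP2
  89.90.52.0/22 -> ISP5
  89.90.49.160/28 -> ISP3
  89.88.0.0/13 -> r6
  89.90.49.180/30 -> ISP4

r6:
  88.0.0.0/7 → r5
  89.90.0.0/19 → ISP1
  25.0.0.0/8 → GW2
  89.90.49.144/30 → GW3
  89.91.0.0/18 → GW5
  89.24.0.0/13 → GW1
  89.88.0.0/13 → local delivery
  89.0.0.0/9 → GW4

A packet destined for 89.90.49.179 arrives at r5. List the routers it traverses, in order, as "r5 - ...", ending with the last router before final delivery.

At r5: longest match for 89.90.49.179 is 89.88.0.0/13 -> r6
At r6: longest match for 89.90.49.179 is 89.88.0.0/13 -> local delivery

r5 - r6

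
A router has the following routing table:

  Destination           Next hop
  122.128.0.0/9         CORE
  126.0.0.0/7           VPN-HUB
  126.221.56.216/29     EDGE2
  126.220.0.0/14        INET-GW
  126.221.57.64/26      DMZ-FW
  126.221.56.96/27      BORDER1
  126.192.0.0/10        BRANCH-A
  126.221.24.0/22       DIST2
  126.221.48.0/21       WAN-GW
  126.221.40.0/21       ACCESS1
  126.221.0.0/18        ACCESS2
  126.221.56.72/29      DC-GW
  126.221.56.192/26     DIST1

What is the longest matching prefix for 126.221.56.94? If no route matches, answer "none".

126.221.0.0/18

Entries matching 126.221.56.94:
  126.0.0.0/7 (126.0.0.0 - 127.255.255.255)
  126.192.0.0/10 (126.192.0.0 - 126.255.255.255)
  126.220.0.0/14 (126.220.0.0 - 126.223.255.255)
  126.221.0.0/18 (126.221.0.0 - 126.221.63.255)
Most specific is 126.221.0.0/18.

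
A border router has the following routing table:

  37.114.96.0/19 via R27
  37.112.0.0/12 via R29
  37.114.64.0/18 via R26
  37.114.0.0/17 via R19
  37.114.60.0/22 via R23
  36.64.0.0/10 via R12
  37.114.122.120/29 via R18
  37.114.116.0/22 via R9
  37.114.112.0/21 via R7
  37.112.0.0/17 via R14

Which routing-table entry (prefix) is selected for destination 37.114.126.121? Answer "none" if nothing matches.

Entries matching 37.114.126.121:
  37.112.0.0/12 (37.112.0.0 - 37.127.255.255)
  37.114.0.0/17 (37.114.0.0 - 37.114.127.255)
  37.114.64.0/18 (37.114.64.0 - 37.114.127.255)
  37.114.96.0/19 (37.114.96.0 - 37.114.127.255)
Most specific is 37.114.96.0/19.

37.114.96.0/19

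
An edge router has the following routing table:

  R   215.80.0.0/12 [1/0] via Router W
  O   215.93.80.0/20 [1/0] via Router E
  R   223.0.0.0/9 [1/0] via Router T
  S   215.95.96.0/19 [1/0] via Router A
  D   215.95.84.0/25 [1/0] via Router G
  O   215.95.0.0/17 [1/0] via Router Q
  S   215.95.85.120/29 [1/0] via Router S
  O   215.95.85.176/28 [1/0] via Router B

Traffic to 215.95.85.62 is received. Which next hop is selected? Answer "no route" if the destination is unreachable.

Router Q

Routes whose prefix contains 215.95.85.62:
  215.80.0.0/12 (215.80.0.0 - 215.95.255.255) -> Router W
  215.95.0.0/17 (215.95.0.0 - 215.95.127.255) -> Router Q
More-specific entries that do NOT match:
  215.95.85.120/29 (215.95.85.120 - 215.95.85.127) does not contain 215.95.85.62
  215.95.85.176/28 (215.95.85.176 - 215.95.85.191) does not contain 215.95.85.62
  215.95.84.0/25 (215.95.84.0 - 215.95.84.127) does not contain 215.95.85.62
  215.93.80.0/20 (215.93.80.0 - 215.93.95.255) does not contain 215.95.85.62
  215.95.96.0/19 (215.95.96.0 - 215.95.127.255) does not contain 215.95.85.62
Longest matching prefix is /17 -> next hop Router Q.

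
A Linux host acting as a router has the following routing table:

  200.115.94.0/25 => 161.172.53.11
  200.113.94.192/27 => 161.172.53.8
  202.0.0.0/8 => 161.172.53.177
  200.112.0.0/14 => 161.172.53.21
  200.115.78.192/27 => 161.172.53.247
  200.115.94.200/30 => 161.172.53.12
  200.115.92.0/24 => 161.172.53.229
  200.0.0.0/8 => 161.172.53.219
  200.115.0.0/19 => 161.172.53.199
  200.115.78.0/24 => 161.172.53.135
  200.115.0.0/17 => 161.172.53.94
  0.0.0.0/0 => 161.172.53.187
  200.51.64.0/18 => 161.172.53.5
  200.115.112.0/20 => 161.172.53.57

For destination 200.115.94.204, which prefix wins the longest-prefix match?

Entries matching 200.115.94.204:
  0.0.0.0/0 (default, matches everything)
  200.0.0.0/8 (200.0.0.0 - 200.255.255.255)
  200.112.0.0/14 (200.112.0.0 - 200.115.255.255)
  200.115.0.0/17 (200.115.0.0 - 200.115.127.255)
Most specific is 200.115.0.0/17.

200.115.0.0/17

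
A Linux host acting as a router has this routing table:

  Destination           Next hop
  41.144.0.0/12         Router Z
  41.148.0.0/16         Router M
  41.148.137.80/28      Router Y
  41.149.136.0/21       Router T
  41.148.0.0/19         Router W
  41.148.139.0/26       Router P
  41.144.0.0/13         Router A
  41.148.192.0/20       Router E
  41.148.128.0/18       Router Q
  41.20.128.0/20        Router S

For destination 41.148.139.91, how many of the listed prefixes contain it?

Prefixes containing 41.148.139.91:
  41.144.0.0/12 (41.144.0.0 - 41.159.255.255)
  41.144.0.0/13 (41.144.0.0 - 41.151.255.255)
  41.148.0.0/16 (41.148.0.0 - 41.148.255.255)
  41.148.128.0/18 (41.148.128.0 - 41.148.191.255)
Total matching entries: 4.

4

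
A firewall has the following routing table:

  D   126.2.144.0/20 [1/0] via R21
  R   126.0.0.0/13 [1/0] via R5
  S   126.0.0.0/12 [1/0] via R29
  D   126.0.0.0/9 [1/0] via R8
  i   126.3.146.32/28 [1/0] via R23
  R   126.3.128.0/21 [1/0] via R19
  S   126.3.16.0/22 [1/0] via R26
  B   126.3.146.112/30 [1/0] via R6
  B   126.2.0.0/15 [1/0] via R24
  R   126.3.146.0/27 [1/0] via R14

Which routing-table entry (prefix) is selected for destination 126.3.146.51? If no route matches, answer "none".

126.2.0.0/15

Entries matching 126.3.146.51:
  126.0.0.0/9 (126.0.0.0 - 126.127.255.255)
  126.0.0.0/12 (126.0.0.0 - 126.15.255.255)
  126.0.0.0/13 (126.0.0.0 - 126.7.255.255)
  126.2.0.0/15 (126.2.0.0 - 126.3.255.255)
Most specific is 126.2.0.0/15.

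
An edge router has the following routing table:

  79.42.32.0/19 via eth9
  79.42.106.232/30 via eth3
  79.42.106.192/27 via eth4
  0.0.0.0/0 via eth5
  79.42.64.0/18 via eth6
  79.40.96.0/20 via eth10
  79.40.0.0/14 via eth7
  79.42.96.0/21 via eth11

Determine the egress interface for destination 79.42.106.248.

Routes whose prefix contains 79.42.106.248:
  0.0.0.0/0 (default, matches everything) -> eth5
  79.40.0.0/14 (79.40.0.0 - 79.43.255.255) -> eth7
  79.42.64.0/18 (79.42.64.0 - 79.42.127.255) -> eth6
More-specific entries that do NOT match:
  79.42.106.232/30 (79.42.106.232 - 79.42.106.235) does not contain 79.42.106.248
  79.42.106.192/27 (79.42.106.192 - 79.42.106.223) does not contain 79.42.106.248
  79.42.96.0/21 (79.42.96.0 - 79.42.103.255) does not contain 79.42.106.248
  79.40.96.0/20 (79.40.96.0 - 79.40.111.255) does not contain 79.42.106.248
  79.42.32.0/19 (79.42.32.0 - 79.42.63.255) does not contain 79.42.106.248
Longest matching prefix is /18 -> interface eth6.

eth6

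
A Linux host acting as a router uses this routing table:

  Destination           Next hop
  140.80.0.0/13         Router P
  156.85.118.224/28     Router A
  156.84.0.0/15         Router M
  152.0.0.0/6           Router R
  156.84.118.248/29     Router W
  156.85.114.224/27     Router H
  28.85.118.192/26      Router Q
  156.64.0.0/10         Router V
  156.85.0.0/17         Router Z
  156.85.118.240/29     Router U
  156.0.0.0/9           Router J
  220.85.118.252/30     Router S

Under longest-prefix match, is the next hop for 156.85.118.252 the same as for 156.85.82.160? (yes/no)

yes

156.85.118.252: longest match 156.85.0.0/17 -> Router Z
156.85.82.160: longest match 156.85.0.0/17 -> Router Z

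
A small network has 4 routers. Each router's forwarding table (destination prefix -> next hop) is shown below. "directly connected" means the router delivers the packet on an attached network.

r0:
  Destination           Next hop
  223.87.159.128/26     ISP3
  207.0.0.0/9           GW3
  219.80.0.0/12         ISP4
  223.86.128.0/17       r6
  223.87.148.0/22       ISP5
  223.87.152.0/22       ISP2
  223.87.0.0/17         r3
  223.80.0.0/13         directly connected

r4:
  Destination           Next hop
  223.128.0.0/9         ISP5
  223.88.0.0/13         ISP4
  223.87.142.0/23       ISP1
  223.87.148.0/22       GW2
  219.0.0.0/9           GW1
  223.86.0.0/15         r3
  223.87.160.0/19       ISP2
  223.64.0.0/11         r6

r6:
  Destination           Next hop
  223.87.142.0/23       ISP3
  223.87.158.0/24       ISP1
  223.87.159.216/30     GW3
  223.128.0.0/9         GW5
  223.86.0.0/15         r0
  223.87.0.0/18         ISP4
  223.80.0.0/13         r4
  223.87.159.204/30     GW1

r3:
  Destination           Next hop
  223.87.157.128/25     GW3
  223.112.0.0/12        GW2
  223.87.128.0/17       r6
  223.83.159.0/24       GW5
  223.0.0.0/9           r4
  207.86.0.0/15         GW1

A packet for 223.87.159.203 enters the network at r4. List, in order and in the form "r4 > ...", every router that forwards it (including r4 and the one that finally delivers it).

At r4: longest match for 223.87.159.203 is 223.86.0.0/15 -> r3
At r3: longest match for 223.87.159.203 is 223.87.128.0/17 -> r6
At r6: longest match for 223.87.159.203 is 223.86.0.0/15 -> r0
At r0: longest match for 223.87.159.203 is 223.80.0.0/13 -> directly connected

r4 > r3 > r6 > r0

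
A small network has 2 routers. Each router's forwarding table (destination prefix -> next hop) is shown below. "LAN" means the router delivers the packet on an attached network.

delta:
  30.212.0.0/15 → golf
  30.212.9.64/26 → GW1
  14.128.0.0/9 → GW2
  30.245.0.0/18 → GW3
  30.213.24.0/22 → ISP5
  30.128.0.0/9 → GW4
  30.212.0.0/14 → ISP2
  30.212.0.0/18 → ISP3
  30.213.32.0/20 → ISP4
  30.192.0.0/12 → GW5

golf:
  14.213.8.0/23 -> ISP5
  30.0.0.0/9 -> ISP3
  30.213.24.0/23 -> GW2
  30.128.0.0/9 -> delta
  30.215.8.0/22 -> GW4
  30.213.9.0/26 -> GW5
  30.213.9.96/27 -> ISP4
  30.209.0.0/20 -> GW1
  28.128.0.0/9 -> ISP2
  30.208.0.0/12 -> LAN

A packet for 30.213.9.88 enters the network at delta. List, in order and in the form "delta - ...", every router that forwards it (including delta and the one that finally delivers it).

delta - golf

At delta: longest match for 30.213.9.88 is 30.212.0.0/15 -> golf
At golf: longest match for 30.213.9.88 is 30.208.0.0/12 -> LAN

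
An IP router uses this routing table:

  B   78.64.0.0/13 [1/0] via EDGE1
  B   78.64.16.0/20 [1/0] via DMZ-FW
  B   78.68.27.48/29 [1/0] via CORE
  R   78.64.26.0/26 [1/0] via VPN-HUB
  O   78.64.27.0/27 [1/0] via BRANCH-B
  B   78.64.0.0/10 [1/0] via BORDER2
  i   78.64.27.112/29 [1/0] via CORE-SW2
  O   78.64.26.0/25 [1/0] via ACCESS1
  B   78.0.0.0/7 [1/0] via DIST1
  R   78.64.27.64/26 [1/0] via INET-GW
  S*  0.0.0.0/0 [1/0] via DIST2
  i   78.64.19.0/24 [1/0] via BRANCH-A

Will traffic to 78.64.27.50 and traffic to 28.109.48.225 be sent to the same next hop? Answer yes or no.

no

78.64.27.50: longest match 78.64.16.0/20 -> DMZ-FW
28.109.48.225: longest match 0.0.0.0/0 -> DIST2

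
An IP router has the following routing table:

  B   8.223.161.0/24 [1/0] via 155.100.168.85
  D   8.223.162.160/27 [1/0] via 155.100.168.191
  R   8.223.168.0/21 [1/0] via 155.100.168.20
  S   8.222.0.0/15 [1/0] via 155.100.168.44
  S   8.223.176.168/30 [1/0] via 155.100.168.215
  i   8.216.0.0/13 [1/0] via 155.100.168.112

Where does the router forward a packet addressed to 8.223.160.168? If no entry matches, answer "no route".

Routes whose prefix contains 8.223.160.168:
  8.216.0.0/13 (8.216.0.0 - 8.223.255.255) -> 155.100.168.112
  8.222.0.0/15 (8.222.0.0 - 8.223.255.255) -> 155.100.168.44
More-specific entries that do NOT match:
  8.223.176.168/30 (8.223.176.168 - 8.223.176.171) does not contain 8.223.160.168
  8.223.162.160/27 (8.223.162.160 - 8.223.162.191) does not contain 8.223.160.168
  8.223.161.0/24 (8.223.161.0 - 8.223.161.255) does not contain 8.223.160.168
  8.223.168.0/21 (8.223.168.0 - 8.223.175.255) does not contain 8.223.160.168
Longest matching prefix is /15 -> next hop 155.100.168.44.

155.100.168.44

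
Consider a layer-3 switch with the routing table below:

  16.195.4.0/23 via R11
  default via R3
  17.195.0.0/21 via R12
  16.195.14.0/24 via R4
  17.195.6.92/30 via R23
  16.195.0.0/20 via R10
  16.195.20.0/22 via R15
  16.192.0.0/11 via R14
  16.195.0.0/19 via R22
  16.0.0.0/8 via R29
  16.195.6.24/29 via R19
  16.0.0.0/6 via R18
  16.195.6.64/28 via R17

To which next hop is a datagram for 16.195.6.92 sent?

R10

Routes whose prefix contains 16.195.6.92:
  0.0.0.0/0 (default, matches everything) -> R3
  16.0.0.0/6 (16.0.0.0 - 19.255.255.255) -> R18
  16.0.0.0/8 (16.0.0.0 - 16.255.255.255) -> R29
  16.192.0.0/11 (16.192.0.0 - 16.223.255.255) -> R14
  16.195.0.0/19 (16.195.0.0 - 16.195.31.255) -> R22
  16.195.0.0/20 (16.195.0.0 - 16.195.15.255) -> R10
More-specific entries that do NOT match:
  17.195.6.92/30 (17.195.6.92 - 17.195.6.95) does not contain 16.195.6.92
  16.195.6.24/29 (16.195.6.24 - 16.195.6.31) does not contain 16.195.6.92
  16.195.6.64/28 (16.195.6.64 - 16.195.6.79) does not contain 16.195.6.92
  16.195.14.0/24 (16.195.14.0 - 16.195.14.255) does not contain 16.195.6.92
  16.195.4.0/23 (16.195.4.0 - 16.195.5.255) does not contain 16.195.6.92
  16.195.20.0/22 (16.195.20.0 - 16.195.23.255) does not contain 16.195.6.92
  17.195.0.0/21 (17.195.0.0 - 17.195.7.255) does not contain 16.195.6.92
Longest matching prefix is /20 -> next hop R10.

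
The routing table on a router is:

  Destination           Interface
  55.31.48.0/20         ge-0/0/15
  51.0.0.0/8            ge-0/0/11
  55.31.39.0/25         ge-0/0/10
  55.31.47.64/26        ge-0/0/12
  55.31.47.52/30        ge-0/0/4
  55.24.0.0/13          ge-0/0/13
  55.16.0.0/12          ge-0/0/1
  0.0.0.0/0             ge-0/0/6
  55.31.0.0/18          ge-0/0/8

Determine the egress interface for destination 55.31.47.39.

Routes whose prefix contains 55.31.47.39:
  0.0.0.0/0 (default, matches everything) -> ge-0/0/6
  55.16.0.0/12 (55.16.0.0 - 55.31.255.255) -> ge-0/0/1
  55.24.0.0/13 (55.24.0.0 - 55.31.255.255) -> ge-0/0/13
  55.31.0.0/18 (55.31.0.0 - 55.31.63.255) -> ge-0/0/8
More-specific entries that do NOT match:
  55.31.47.52/30 (55.31.47.52 - 55.31.47.55) does not contain 55.31.47.39
  55.31.47.64/26 (55.31.47.64 - 55.31.47.127) does not contain 55.31.47.39
  55.31.39.0/25 (55.31.39.0 - 55.31.39.127) does not contain 55.31.47.39
  55.31.48.0/20 (55.31.48.0 - 55.31.63.255) does not contain 55.31.47.39
Longest matching prefix is /18 -> interface ge-0/0/8.

ge-0/0/8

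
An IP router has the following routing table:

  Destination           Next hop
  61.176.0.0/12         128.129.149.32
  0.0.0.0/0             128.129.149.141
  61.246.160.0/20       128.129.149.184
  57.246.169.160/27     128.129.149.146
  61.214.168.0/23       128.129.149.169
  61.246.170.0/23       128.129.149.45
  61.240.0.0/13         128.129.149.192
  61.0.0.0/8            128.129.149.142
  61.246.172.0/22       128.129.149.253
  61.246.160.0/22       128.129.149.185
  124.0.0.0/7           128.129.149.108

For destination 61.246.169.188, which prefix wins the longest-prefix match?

61.246.160.0/20

Entries matching 61.246.169.188:
  0.0.0.0/0 (default, matches everything)
  61.0.0.0/8 (61.0.0.0 - 61.255.255.255)
  61.240.0.0/13 (61.240.0.0 - 61.247.255.255)
  61.246.160.0/20 (61.246.160.0 - 61.246.175.255)
Most specific is 61.246.160.0/20.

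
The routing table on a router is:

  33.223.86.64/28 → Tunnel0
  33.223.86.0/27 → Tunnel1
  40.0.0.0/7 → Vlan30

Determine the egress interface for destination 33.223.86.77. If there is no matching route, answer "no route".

Routes whose prefix contains 33.223.86.77:
  33.223.86.64/28 (33.223.86.64 - 33.223.86.79) -> Tunnel0
Longest matching prefix is /28 -> interface Tunnel0.

Tunnel0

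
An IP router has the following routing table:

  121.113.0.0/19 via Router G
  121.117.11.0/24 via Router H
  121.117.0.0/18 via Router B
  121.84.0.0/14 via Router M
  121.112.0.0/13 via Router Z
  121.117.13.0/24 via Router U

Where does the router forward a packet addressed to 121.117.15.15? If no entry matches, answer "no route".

Router B

Routes whose prefix contains 121.117.15.15:
  121.112.0.0/13 (121.112.0.0 - 121.119.255.255) -> Router Z
  121.117.0.0/18 (121.117.0.0 - 121.117.63.255) -> Router B
More-specific entries that do NOT match:
  121.117.11.0/24 (121.117.11.0 - 121.117.11.255) does not contain 121.117.15.15
  121.117.13.0/24 (121.117.13.0 - 121.117.13.255) does not contain 121.117.15.15
  121.113.0.0/19 (121.113.0.0 - 121.113.31.255) does not contain 121.117.15.15
Longest matching prefix is /18 -> next hop Router B.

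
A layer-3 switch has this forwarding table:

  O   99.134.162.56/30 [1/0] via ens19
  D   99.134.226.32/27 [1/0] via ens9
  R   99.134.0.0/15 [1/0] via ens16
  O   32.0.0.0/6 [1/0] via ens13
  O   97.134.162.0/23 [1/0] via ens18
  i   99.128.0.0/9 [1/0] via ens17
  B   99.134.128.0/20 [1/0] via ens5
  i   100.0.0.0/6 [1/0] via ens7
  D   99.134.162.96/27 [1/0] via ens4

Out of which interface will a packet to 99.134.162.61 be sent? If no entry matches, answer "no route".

Routes whose prefix contains 99.134.162.61:
  99.128.0.0/9 (99.128.0.0 - 99.255.255.255) -> ens17
  99.134.0.0/15 (99.134.0.0 - 99.135.255.255) -> ens16
More-specific entries that do NOT match:
  99.134.162.56/30 (99.134.162.56 - 99.134.162.59) does not contain 99.134.162.61
  99.134.226.32/27 (99.134.226.32 - 99.134.226.63) does not contain 99.134.162.61
  99.134.162.96/27 (99.134.162.96 - 99.134.162.127) does not contain 99.134.162.61
  97.134.162.0/23 (97.134.162.0 - 97.134.163.255) does not contain 99.134.162.61
  99.134.128.0/20 (99.134.128.0 - 99.134.143.255) does not contain 99.134.162.61
Longest matching prefix is /15 -> interface ens16.

ens16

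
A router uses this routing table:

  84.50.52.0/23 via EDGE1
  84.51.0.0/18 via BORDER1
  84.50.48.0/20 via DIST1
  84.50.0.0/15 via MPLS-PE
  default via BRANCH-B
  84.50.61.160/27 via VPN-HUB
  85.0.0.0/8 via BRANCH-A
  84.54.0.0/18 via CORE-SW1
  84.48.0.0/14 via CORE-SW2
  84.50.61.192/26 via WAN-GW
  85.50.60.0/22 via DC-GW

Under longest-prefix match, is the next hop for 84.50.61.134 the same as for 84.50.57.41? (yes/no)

84.50.61.134: longest match 84.50.48.0/20 -> DIST1
84.50.57.41: longest match 84.50.48.0/20 -> DIST1

yes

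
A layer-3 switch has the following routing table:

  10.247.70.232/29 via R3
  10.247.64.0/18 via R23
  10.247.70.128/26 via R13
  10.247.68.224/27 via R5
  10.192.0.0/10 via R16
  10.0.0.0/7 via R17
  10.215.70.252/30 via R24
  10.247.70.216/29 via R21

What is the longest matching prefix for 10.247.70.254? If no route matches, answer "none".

10.247.64.0/18

Entries matching 10.247.70.254:
  10.0.0.0/7 (10.0.0.0 - 11.255.255.255)
  10.192.0.0/10 (10.192.0.0 - 10.255.255.255)
  10.247.64.0/18 (10.247.64.0 - 10.247.127.255)
Most specific is 10.247.64.0/18.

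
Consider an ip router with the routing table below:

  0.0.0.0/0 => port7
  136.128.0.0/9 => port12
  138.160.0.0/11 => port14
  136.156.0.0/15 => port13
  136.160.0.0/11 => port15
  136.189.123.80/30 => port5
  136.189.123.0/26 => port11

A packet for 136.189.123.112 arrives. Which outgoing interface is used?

port15

Routes whose prefix contains 136.189.123.112:
  0.0.0.0/0 (default, matches everything) -> port7
  136.128.0.0/9 (136.128.0.0 - 136.255.255.255) -> port12
  136.160.0.0/11 (136.160.0.0 - 136.191.255.255) -> port15
More-specific entries that do NOT match:
  136.189.123.80/30 (136.189.123.80 - 136.189.123.83) does not contain 136.189.123.112
  136.189.123.0/26 (136.189.123.0 - 136.189.123.63) does not contain 136.189.123.112
  136.156.0.0/15 (136.156.0.0 - 136.157.255.255) does not contain 136.189.123.112
Longest matching prefix is /11 -> interface port15.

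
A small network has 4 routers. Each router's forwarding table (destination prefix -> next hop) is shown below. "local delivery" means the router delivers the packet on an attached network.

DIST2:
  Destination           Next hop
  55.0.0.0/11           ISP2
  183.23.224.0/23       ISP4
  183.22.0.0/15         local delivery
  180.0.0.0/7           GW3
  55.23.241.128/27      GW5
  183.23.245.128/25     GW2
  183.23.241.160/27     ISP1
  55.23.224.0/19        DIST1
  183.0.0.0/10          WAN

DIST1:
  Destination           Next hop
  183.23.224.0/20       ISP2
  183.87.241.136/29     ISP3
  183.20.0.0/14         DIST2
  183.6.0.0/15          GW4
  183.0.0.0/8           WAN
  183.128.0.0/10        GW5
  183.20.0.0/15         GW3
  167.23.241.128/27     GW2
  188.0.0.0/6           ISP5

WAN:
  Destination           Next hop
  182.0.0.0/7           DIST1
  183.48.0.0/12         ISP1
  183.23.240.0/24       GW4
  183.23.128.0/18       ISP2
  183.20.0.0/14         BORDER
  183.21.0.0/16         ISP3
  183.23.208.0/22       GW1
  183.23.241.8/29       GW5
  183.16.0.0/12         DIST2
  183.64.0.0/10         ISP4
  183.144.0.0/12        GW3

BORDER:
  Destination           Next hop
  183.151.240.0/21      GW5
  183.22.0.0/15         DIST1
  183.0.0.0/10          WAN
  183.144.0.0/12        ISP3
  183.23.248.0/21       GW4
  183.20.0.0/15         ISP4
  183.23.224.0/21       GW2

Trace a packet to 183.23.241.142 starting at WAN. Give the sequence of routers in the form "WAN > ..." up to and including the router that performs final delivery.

At WAN: longest match for 183.23.241.142 is 183.20.0.0/14 -> BORDER
At BORDER: longest match for 183.23.241.142 is 183.22.0.0/15 -> DIST1
At DIST1: longest match for 183.23.241.142 is 183.20.0.0/14 -> DIST2
At DIST2: longest match for 183.23.241.142 is 183.22.0.0/15 -> local delivery

WAN > BORDER > DIST1 > DIST2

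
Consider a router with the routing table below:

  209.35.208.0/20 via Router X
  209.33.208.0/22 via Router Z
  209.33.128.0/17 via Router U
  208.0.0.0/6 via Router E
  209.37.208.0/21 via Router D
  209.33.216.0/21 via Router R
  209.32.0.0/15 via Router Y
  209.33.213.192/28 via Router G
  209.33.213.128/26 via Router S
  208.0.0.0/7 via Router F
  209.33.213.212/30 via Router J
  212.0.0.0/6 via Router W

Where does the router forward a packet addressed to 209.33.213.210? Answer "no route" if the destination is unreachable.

Routes whose prefix contains 209.33.213.210:
  208.0.0.0/6 (208.0.0.0 - 211.255.255.255) -> Router E
  208.0.0.0/7 (208.0.0.0 - 209.255.255.255) -> Router F
  209.32.0.0/15 (209.32.0.0 - 209.33.255.255) -> Router Y
  209.33.128.0/17 (209.33.128.0 - 209.33.255.255) -> Router U
More-specific entries that do NOT match:
  209.33.213.212/30 (209.33.213.212 - 209.33.213.215) does not contain 209.33.213.210
  209.33.213.192/28 (209.33.213.192 - 209.33.213.207) does not contain 209.33.213.210
  209.33.213.128/26 (209.33.213.128 - 209.33.213.191) does not contain 209.33.213.210
  209.33.208.0/22 (209.33.208.0 - 209.33.211.255) does not contain 209.33.213.210
  209.37.208.0/21 (209.37.208.0 - 209.37.215.255) does not contain 209.33.213.210
  209.33.216.0/21 (209.33.216.0 - 209.33.223.255) does not contain 209.33.213.210
  209.35.208.0/20 (209.35.208.0 - 209.35.223.255) does not contain 209.33.213.210
Longest matching prefix is /17 -> next hop Router U.

Router U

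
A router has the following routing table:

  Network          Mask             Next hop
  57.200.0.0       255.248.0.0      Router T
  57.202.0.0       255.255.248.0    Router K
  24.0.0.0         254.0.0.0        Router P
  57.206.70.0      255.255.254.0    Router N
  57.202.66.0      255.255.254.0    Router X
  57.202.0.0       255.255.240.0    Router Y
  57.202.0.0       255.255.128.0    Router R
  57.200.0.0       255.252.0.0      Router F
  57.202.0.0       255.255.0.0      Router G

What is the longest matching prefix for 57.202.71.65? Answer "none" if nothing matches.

Entries matching 57.202.71.65:
  57.200.0.0/13 (57.200.0.0 - 57.207.255.255)
  57.200.0.0/14 (57.200.0.0 - 57.203.255.255)
  57.202.0.0/16 (57.202.0.0 - 57.202.255.255)
  57.202.0.0/17 (57.202.0.0 - 57.202.127.255)
Most specific is 57.202.0.0/17.

57.202.0.0/17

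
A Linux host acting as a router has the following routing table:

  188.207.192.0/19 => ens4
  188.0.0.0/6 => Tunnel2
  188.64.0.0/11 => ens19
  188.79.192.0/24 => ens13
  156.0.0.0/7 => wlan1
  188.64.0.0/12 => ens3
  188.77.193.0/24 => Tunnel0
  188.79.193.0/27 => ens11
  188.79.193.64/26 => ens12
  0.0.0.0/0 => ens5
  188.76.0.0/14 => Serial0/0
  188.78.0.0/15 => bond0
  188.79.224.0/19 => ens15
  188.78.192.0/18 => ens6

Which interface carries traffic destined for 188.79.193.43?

bond0

Routes whose prefix contains 188.79.193.43:
  0.0.0.0/0 (default, matches everything) -> ens5
  188.0.0.0/6 (188.0.0.0 - 191.255.255.255) -> Tunnel2
  188.64.0.0/11 (188.64.0.0 - 188.95.255.255) -> ens19
  188.64.0.0/12 (188.64.0.0 - 188.79.255.255) -> ens3
  188.76.0.0/14 (188.76.0.0 - 188.79.255.255) -> Serial0/0
  188.78.0.0/15 (188.78.0.0 - 188.79.255.255) -> bond0
More-specific entries that do NOT match:
  188.79.193.0/27 (188.79.193.0 - 188.79.193.31) does not contain 188.79.193.43
  188.79.193.64/26 (188.79.193.64 - 188.79.193.127) does not contain 188.79.193.43
  188.79.192.0/24 (188.79.192.0 - 188.79.192.255) does not contain 188.79.193.43
  188.77.193.0/24 (188.77.193.0 - 188.77.193.255) does not contain 188.79.193.43
  188.207.192.0/19 (188.207.192.0 - 188.207.223.255) does not contain 188.79.193.43
  188.79.224.0/19 (188.79.224.0 - 188.79.255.255) does not contain 188.79.193.43
  188.78.192.0/18 (188.78.192.0 - 188.78.255.255) does not contain 188.79.193.43
Longest matching prefix is /15 -> interface bond0.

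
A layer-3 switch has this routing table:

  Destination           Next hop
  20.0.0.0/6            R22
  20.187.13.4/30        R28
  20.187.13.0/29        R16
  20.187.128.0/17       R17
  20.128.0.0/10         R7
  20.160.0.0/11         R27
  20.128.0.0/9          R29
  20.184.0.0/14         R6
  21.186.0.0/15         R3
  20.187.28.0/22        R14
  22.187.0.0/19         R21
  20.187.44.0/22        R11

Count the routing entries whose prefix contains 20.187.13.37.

5

Prefixes containing 20.187.13.37:
  20.0.0.0/6 (20.0.0.0 - 23.255.255.255)
  20.128.0.0/9 (20.128.0.0 - 20.255.255.255)
  20.128.0.0/10 (20.128.0.0 - 20.191.255.255)
  20.160.0.0/11 (20.160.0.0 - 20.191.255.255)
  20.184.0.0/14 (20.184.0.0 - 20.187.255.255)
Total matching entries: 5.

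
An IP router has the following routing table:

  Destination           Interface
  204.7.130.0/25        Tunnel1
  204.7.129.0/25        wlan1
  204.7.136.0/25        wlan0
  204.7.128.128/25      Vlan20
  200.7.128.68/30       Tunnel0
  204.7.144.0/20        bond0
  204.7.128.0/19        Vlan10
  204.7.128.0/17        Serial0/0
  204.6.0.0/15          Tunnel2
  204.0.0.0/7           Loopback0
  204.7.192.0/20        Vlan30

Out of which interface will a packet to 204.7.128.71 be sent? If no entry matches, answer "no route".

Vlan10

Routes whose prefix contains 204.7.128.71:
  204.0.0.0/7 (204.0.0.0 - 205.255.255.255) -> Loopback0
  204.6.0.0/15 (204.6.0.0 - 204.7.255.255) -> Tunnel2
  204.7.128.0/17 (204.7.128.0 - 204.7.255.255) -> Serial0/0
  204.7.128.0/19 (204.7.128.0 - 204.7.159.255) -> Vlan10
More-specific entries that do NOT match:
  200.7.128.68/30 (200.7.128.68 - 200.7.128.71) does not contain 204.7.128.71
  204.7.130.0/25 (204.7.130.0 - 204.7.130.127) does not contain 204.7.128.71
  204.7.129.0/25 (204.7.129.0 - 204.7.129.127) does not contain 204.7.128.71
  204.7.136.0/25 (204.7.136.0 - 204.7.136.127) does not contain 204.7.128.71
  204.7.128.128/25 (204.7.128.128 - 204.7.128.255) does not contain 204.7.128.71
  204.7.144.0/20 (204.7.144.0 - 204.7.159.255) does not contain 204.7.128.71
  204.7.192.0/20 (204.7.192.0 - 204.7.207.255) does not contain 204.7.128.71
Longest matching prefix is /19 -> interface Vlan10.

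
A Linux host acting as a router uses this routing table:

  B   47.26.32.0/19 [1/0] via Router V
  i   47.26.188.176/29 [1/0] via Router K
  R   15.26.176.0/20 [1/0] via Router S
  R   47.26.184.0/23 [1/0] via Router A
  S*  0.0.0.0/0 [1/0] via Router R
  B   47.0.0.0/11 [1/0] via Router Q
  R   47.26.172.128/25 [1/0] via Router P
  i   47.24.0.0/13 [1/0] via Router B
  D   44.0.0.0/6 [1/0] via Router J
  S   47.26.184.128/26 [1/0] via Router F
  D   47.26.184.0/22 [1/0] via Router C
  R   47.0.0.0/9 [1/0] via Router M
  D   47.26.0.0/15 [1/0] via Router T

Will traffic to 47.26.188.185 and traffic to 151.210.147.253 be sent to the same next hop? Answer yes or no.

47.26.188.185: longest match 47.26.0.0/15 -> Router T
151.210.147.253: longest match 0.0.0.0/0 -> Router R

no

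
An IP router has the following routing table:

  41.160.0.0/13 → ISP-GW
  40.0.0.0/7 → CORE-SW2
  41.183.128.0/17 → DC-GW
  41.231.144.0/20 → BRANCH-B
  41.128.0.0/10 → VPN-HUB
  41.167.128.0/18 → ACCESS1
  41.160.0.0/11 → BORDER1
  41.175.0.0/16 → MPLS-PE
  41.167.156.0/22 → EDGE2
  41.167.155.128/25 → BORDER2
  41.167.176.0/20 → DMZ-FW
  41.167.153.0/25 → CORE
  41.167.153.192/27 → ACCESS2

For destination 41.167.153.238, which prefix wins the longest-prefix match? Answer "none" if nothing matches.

41.167.128.0/18

Entries matching 41.167.153.238:
  40.0.0.0/7 (40.0.0.0 - 41.255.255.255)
  41.128.0.0/10 (41.128.0.0 - 41.191.255.255)
  41.160.0.0/11 (41.160.0.0 - 41.191.255.255)
  41.160.0.0/13 (41.160.0.0 - 41.167.255.255)
  41.167.128.0/18 (41.167.128.0 - 41.167.191.255)
Most specific is 41.167.128.0/18.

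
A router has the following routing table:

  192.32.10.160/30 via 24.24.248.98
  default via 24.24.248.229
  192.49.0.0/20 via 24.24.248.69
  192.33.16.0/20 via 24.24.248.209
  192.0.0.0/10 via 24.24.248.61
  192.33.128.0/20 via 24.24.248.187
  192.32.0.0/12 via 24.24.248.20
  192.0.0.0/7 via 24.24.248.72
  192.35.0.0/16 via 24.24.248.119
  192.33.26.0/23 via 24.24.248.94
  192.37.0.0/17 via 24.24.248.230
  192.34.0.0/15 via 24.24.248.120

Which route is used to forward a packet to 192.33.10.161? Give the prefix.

Entries matching 192.33.10.161:
  0.0.0.0/0 (default, matches everything)
  192.0.0.0/7 (192.0.0.0 - 193.255.255.255)
  192.0.0.0/10 (192.0.0.0 - 192.63.255.255)
  192.32.0.0/12 (192.32.0.0 - 192.47.255.255)
Most specific is 192.32.0.0/12.

192.32.0.0/12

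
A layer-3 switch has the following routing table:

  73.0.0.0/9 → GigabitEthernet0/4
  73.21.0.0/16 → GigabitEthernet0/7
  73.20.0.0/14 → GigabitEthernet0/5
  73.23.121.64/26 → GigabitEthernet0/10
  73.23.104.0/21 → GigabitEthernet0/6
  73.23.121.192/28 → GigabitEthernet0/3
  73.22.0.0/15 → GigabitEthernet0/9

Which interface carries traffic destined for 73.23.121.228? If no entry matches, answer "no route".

Routes whose prefix contains 73.23.121.228:
  73.0.0.0/9 (73.0.0.0 - 73.127.255.255) -> GigabitEthernet0/4
  73.20.0.0/14 (73.20.0.0 - 73.23.255.255) -> GigabitEthernet0/5
  73.22.0.0/15 (73.22.0.0 - 73.23.255.255) -> GigabitEthernet0/9
More-specific entries that do NOT match:
  73.23.121.192/28 (73.23.121.192 - 73.23.121.207) does not contain 73.23.121.228
  73.23.121.64/26 (73.23.121.64 - 73.23.121.127) does not contain 73.23.121.228
  73.23.104.0/21 (73.23.104.0 - 73.23.111.255) does not contain 73.23.121.228
  73.21.0.0/16 (73.21.0.0 - 73.21.255.255) does not contain 73.23.121.228
Longest matching prefix is /15 -> interface GigabitEthernet0/9.

GigabitEthernet0/9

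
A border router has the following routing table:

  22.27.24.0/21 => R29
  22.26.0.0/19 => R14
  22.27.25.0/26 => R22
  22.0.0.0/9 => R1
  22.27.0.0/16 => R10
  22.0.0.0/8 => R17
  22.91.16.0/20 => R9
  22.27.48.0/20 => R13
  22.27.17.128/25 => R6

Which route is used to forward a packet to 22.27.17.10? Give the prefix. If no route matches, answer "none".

22.27.0.0/16

Entries matching 22.27.17.10:
  22.0.0.0/8 (22.0.0.0 - 22.255.255.255)
  22.0.0.0/9 (22.0.0.0 - 22.127.255.255)
  22.27.0.0/16 (22.27.0.0 - 22.27.255.255)
Most specific is 22.27.0.0/16.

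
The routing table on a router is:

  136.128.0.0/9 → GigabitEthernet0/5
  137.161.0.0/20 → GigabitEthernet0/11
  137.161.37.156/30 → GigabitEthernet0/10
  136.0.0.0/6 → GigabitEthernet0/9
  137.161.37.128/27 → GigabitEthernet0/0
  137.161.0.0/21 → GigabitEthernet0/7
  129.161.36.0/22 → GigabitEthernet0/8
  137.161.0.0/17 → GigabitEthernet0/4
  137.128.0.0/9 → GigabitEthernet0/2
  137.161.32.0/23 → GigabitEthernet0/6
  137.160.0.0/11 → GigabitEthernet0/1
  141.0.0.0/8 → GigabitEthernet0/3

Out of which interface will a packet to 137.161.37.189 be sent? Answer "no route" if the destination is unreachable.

GigabitEthernet0/4

Routes whose prefix contains 137.161.37.189:
  136.0.0.0/6 (136.0.0.0 - 139.255.255.255) -> GigabitEthernet0/9
  137.128.0.0/9 (137.128.0.0 - 137.255.255.255) -> GigabitEthernet0/2
  137.160.0.0/11 (137.160.0.0 - 137.191.255.255) -> GigabitEthernet0/1
  137.161.0.0/17 (137.161.0.0 - 137.161.127.255) -> GigabitEthernet0/4
More-specific entries that do NOT match:
  137.161.37.156/30 (137.161.37.156 - 137.161.37.159) does not contain 137.161.37.189
  137.161.37.128/27 (137.161.37.128 - 137.161.37.159) does not contain 137.161.37.189
  137.161.32.0/23 (137.161.32.0 - 137.161.33.255) does not contain 137.161.37.189
  129.161.36.0/22 (129.161.36.0 - 129.161.39.255) does not contain 137.161.37.189
  137.161.0.0/21 (137.161.0.0 - 137.161.7.255) does not contain 137.161.37.189
  137.161.0.0/20 (137.161.0.0 - 137.161.15.255) does not contain 137.161.37.189
Longest matching prefix is /17 -> interface GigabitEthernet0/4.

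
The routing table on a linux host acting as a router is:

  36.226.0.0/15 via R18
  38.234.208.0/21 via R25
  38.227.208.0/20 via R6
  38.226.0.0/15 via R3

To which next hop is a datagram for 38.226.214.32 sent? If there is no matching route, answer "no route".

R3

Routes whose prefix contains 38.226.214.32:
  38.226.0.0/15 (38.226.0.0 - 38.227.255.255) -> R3
More-specific entries that do NOT match:
  38.234.208.0/21 (38.234.208.0 - 38.234.215.255) does not contain 38.226.214.32
  38.227.208.0/20 (38.227.208.0 - 38.227.223.255) does not contain 38.226.214.32
Longest matching prefix is /15 -> next hop R3.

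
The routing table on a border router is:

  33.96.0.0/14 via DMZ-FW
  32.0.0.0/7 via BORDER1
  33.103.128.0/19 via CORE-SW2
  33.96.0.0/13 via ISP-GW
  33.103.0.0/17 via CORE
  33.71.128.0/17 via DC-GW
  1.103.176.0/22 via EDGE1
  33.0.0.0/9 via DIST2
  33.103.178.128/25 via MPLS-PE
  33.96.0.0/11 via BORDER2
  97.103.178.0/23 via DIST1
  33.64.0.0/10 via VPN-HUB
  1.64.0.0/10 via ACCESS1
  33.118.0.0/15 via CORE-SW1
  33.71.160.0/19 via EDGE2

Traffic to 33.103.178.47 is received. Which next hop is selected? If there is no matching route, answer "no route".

Routes whose prefix contains 33.103.178.47:
  32.0.0.0/7 (32.0.0.0 - 33.255.255.255) -> BORDER1
  33.0.0.0/9 (33.0.0.0 - 33.127.255.255) -> DIST2
  33.64.0.0/10 (33.64.0.0 - 33.127.255.255) -> VPN-HUB
  33.96.0.0/11 (33.96.0.0 - 33.127.255.255) -> BORDER2
  33.96.0.0/13 (33.96.0.0 - 33.103.255.255) -> ISP-GW
More-specific entries that do NOT match:
  33.103.178.128/25 (33.103.178.128 - 33.103.178.255) does not contain 33.103.178.47
  97.103.178.0/23 (97.103.178.0 - 97.103.179.255) does not contain 33.103.178.47
  1.103.176.0/22 (1.103.176.0 - 1.103.179.255) does not contain 33.103.178.47
  33.103.128.0/19 (33.103.128.0 - 33.103.159.255) does not contain 33.103.178.47
  33.71.160.0/19 (33.71.160.0 - 33.71.191.255) does not contain 33.103.178.47
  33.103.0.0/17 (33.103.0.0 - 33.103.127.255) does not contain 33.103.178.47
  33.71.128.0/17 (33.71.128.0 - 33.71.255.255) does not contain 33.103.178.47
  33.118.0.0/15 (33.118.0.0 - 33.119.255.255) does not contain 33.103.178.47
  33.96.0.0/14 (33.96.0.0 - 33.99.255.255) does not contain 33.103.178.47
Longest matching prefix is /13 -> next hop ISP-GW.

ISP-GW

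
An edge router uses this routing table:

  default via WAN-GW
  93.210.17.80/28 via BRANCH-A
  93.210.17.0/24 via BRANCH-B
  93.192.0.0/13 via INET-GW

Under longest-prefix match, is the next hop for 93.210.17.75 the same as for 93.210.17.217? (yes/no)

yes

93.210.17.75: longest match 93.210.17.0/24 -> BRANCH-B
93.210.17.217: longest match 93.210.17.0/24 -> BRANCH-B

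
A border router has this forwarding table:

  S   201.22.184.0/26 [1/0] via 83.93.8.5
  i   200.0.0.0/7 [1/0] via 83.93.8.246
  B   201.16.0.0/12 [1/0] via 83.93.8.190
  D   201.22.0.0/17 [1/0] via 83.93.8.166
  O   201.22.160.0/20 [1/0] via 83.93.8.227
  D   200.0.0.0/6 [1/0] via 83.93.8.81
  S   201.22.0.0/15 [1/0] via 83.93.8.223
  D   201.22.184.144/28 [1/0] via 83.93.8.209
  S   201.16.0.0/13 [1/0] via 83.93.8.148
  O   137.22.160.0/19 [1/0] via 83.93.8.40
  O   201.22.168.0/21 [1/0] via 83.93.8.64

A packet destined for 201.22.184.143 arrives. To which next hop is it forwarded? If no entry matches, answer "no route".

83.93.8.223

Routes whose prefix contains 201.22.184.143:
  200.0.0.0/6 (200.0.0.0 - 203.255.255.255) -> 83.93.8.81
  200.0.0.0/7 (200.0.0.0 - 201.255.255.255) -> 83.93.8.246
  201.16.0.0/12 (201.16.0.0 - 201.31.255.255) -> 83.93.8.190
  201.16.0.0/13 (201.16.0.0 - 201.23.255.255) -> 83.93.8.148
  201.22.0.0/15 (201.22.0.0 - 201.23.255.255) -> 83.93.8.223
More-specific entries that do NOT match:
  201.22.184.144/28 (201.22.184.144 - 201.22.184.159) does not contain 201.22.184.143
  201.22.184.0/26 (201.22.184.0 - 201.22.184.63) does not contain 201.22.184.143
  201.22.168.0/21 (201.22.168.0 - 201.22.175.255) does not contain 201.22.184.143
  201.22.160.0/20 (201.22.160.0 - 201.22.175.255) does not contain 201.22.184.143
  137.22.160.0/19 (137.22.160.0 - 137.22.191.255) does not contain 201.22.184.143
  201.22.0.0/17 (201.22.0.0 - 201.22.127.255) does not contain 201.22.184.143
Longest matching prefix is /15 -> next hop 83.93.8.223.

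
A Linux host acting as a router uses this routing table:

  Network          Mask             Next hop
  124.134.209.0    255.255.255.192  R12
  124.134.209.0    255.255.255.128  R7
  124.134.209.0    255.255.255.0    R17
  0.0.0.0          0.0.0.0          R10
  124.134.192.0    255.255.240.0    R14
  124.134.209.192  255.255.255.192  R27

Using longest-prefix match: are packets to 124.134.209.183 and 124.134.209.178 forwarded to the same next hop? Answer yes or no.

yes

124.134.209.183: longest match 124.134.209.0/24 -> R17
124.134.209.178: longest match 124.134.209.0/24 -> R17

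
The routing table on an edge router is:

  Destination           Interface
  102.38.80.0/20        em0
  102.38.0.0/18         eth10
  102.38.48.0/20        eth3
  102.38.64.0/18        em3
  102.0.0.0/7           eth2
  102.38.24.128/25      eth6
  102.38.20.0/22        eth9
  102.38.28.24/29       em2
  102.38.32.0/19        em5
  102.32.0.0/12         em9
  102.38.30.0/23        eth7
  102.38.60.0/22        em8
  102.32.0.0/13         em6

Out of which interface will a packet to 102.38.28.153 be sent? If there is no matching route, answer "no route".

eth10

Routes whose prefix contains 102.38.28.153:
  102.0.0.0/7 (102.0.0.0 - 103.255.255.255) -> eth2
  102.32.0.0/12 (102.32.0.0 - 102.47.255.255) -> em9
  102.32.0.0/13 (102.32.0.0 - 102.39.255.255) -> em6
  102.38.0.0/18 (102.38.0.0 - 102.38.63.255) -> eth10
More-specific entries that do NOT match:
  102.38.28.24/29 (102.38.28.24 - 102.38.28.31) does not contain 102.38.28.153
  102.38.24.128/25 (102.38.24.128 - 102.38.24.255) does not contain 102.38.28.153
  102.38.30.0/23 (102.38.30.0 - 102.38.31.255) does not contain 102.38.28.153
  102.38.20.0/22 (102.38.20.0 - 102.38.23.255) does not contain 102.38.28.153
  102.38.60.0/22 (102.38.60.0 - 102.38.63.255) does not contain 102.38.28.153
  102.38.80.0/20 (102.38.80.0 - 102.38.95.255) does not contain 102.38.28.153
  102.38.48.0/20 (102.38.48.0 - 102.38.63.255) does not contain 102.38.28.153
  102.38.32.0/19 (102.38.32.0 - 102.38.63.255) does not contain 102.38.28.153
Longest matching prefix is /18 -> interface eth10.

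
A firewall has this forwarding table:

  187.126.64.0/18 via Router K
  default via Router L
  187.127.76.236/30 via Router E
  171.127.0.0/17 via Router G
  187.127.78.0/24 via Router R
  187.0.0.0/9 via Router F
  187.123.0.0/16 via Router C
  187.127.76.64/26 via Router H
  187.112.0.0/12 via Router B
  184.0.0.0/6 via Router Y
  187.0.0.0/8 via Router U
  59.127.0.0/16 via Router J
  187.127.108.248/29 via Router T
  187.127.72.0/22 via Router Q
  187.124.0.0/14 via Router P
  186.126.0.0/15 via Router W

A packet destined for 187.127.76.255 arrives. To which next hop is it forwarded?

Router P

Routes whose prefix contains 187.127.76.255:
  0.0.0.0/0 (default, matches everything) -> Router L
  184.0.0.0/6 (184.0.0.0 - 187.255.255.255) -> Router Y
  187.0.0.0/8 (187.0.0.0 - 187.255.255.255) -> Router U
  187.0.0.0/9 (187.0.0.0 - 187.127.255.255) -> Router F
  187.112.0.0/12 (187.112.0.0 - 187.127.255.255) -> Router B
  187.124.0.0/14 (187.124.0.0 - 187.127.255.255) -> Router P
More-specific entries that do NOT match:
  187.127.76.236/30 (187.127.76.236 - 187.127.76.239) does not contain 187.127.76.255
  187.127.108.248/29 (187.127.108.248 - 187.127.108.255) does not contain 187.127.76.255
  187.127.76.64/26 (187.127.76.64 - 187.127.76.127) does not contain 187.127.76.255
  187.127.78.0/24 (187.127.78.0 - 187.127.78.255) does not contain 187.127.76.255
  187.127.72.0/22 (187.127.72.0 - 187.127.75.255) does not contain 187.127.76.255
  187.126.64.0/18 (187.126.64.0 - 187.126.127.255) does not contain 187.127.76.255
  171.127.0.0/17 (171.127.0.0 - 171.127.127.255) does not contain 187.127.76.255
  187.123.0.0/16 (187.123.0.0 - 187.123.255.255) does not contain 187.127.76.255
  59.127.0.0/16 (59.127.0.0 - 59.127.255.255) does not contain 187.127.76.255
  186.126.0.0/15 (186.126.0.0 - 186.127.255.255) does not contain 187.127.76.255
Longest matching prefix is /14 -> next hop Router P.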